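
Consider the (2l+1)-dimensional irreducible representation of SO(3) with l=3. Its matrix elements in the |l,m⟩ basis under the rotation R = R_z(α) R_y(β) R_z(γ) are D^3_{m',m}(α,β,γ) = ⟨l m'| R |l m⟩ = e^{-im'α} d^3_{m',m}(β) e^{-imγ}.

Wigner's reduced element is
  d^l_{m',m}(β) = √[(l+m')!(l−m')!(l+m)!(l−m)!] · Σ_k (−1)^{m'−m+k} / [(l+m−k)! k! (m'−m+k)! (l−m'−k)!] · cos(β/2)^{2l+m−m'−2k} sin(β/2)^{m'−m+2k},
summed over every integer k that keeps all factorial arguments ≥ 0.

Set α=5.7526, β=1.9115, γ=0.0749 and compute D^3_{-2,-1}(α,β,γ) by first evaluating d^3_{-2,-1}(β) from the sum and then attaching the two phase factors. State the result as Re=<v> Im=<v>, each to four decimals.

Re=-0.2741 Im=0.4143

First d^3_{-2,-1}(β=1.9115), then the phase factors e^{-i(-2)α} and e^{-i(-1)γ}:
c=cos(1.9115/2)=0.576996, s=sin(1.9115/2)=0.816747; N=√[1·120·2·24]=75.894664
The bounds max(0,m−m')=1 and min(l+m,l−m')=2 give 2 terms
  k=1: (−1)^0·75.8947/(24)·0.5770^5·0.8167^1 = +0.165178
  k=2: (−1)^1·75.8947/(12)·0.5770^3·0.8167^3 = -0.661929
d^3_{-2,-1}(1.9115) = +0.165178 -0.661929 = -0.496751
Attach z-rotation phases: D = e^{-i(-2)(5.7526)}·(-0.496751)·e^{-i(-1)(0.0749)} = -0.274109+0.414277i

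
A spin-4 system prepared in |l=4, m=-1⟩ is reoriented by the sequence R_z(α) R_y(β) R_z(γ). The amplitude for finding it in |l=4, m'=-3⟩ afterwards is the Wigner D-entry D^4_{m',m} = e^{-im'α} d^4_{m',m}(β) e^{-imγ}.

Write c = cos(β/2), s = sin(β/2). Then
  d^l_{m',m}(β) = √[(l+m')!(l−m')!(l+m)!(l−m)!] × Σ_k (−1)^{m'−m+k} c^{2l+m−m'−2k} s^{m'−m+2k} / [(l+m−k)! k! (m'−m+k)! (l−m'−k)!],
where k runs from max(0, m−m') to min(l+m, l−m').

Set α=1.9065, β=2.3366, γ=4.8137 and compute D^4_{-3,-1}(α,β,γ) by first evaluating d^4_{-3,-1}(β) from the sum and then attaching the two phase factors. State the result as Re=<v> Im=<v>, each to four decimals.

D^4_{-3,-1}(1.9065,2.3366,4.8137) = e^{-i·-3·1.9065}·d^4_{-3,-1}(2.3366)·e^{-i·-1·4.8137}. Compute d first:
c=cos(2.3366/2)=0.391716, s=sin(2.3366/2)=0.920086; N=√[1·5040·6·120]=1904.940944
k: max(0,(-1)−(-3))=2 … min(4+(-1),4−(-3))=3
  k=2: (−1)^0·1904.9409/(240)·0.3917^6·0.9201^2 = +0.024275
  k=3: (−1)^1·1904.9409/(144)·0.3917^4·0.9201^4 = -0.223213
d^4_{-3,-1}(2.3366) = +0.024275 -0.223213 = -0.198938
Attach z-rotation phases: D = e^{-i(-3)(1.9065)}·(-0.198938)·e^{-i(-1)(4.8137)} = +0.088741+0.178049i

Re=0.0887 Im=0.1780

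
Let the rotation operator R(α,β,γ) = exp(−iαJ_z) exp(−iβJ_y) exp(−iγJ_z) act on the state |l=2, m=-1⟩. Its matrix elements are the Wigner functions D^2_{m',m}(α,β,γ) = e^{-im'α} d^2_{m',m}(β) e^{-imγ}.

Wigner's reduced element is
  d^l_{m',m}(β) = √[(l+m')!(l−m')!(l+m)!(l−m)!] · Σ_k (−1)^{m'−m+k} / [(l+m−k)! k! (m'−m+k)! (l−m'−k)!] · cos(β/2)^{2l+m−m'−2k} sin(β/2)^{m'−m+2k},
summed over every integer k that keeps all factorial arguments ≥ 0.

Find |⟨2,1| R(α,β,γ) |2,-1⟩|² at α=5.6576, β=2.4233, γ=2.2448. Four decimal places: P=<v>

Split into d^2_{1,-1}(β=2.4233) × two z-phases.
Half-angle: c=0.351475, s=0.936197. N=√(6·1·1·6)=6.000000
Admissible k: 0..1 (factorial args all ≥0)
  k=0: (−1)^2·6.0000/(2)·0.3515^2·0.9362^2 = +0.324822
  k=1: (−1)^3·6.0000/(6)·0.3515^0·0.9362^4 = -0.768191
d^2_{1,-1}(2.4233) = +0.324822 -0.768191 = -0.443369
|D^2_{1,-1}|² = |d^2_{1,-1}(β)|² = (-0.443369)² = 0.196576 (the z-rotation phases have unit modulus)

P=0.1966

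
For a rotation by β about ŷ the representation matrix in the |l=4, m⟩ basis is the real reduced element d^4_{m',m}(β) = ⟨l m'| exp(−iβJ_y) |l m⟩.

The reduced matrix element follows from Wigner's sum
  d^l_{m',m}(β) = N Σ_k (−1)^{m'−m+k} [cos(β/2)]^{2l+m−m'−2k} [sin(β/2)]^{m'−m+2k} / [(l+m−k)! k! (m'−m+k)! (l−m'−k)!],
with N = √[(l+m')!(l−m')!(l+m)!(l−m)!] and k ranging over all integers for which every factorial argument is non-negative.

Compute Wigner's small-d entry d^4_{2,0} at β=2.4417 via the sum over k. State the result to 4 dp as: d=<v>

d=0.5077

d^4_{2,0}(β=2.4417) via Wigner's sum:
With c≡cos(β/2)=0.342847 and s≡sin(β/2)=0.939391, N=[720·2·24·24]^{1/2}=910.735966
k: max(0,(0)−(2))=0 … min(4+(0),4−(2))=2
  k=0: (−1)^2·910.7360/(96)·0.3428^6·0.9394^2 = +0.013596
  k=1: (−1)^3·910.7360/(36)·0.3428^4·0.9394^4 = -0.272194
  k=2: (−1)^4·910.7360/(96)·0.3428^2·0.9394^6 = +0.766305
d^4_{2,0}(2.4417) = +0.013596 -0.272194 +0.766305 = +0.507707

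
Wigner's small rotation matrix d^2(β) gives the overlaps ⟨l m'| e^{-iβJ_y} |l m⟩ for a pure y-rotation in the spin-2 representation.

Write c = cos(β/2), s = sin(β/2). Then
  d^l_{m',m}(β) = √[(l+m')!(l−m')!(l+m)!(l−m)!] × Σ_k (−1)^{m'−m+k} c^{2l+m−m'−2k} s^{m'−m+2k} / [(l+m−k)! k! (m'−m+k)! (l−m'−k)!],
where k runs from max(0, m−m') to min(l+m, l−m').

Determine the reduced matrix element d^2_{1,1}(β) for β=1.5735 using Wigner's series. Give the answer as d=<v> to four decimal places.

d^2_{1,1}(β=1.5735) via Wigner's sum:
With c≡cos(β/2)=0.706150 and s≡sin(β/2)=0.708062, N=[6·1·6·1]^{1/2}=6.000000
k∈{0,1} keeps every argument non-negative
  k=0: (−1)^0·6.0000/(6)·0.7062^4·0.7081^0 = +0.248650
  k=1: (−1)^1·6.0000/(2)·0.7062^2·0.7081^2 = -0.749995
d^2_{1,1}(1.5735) = +0.248650 -0.749995 = -0.501345

d=-0.5013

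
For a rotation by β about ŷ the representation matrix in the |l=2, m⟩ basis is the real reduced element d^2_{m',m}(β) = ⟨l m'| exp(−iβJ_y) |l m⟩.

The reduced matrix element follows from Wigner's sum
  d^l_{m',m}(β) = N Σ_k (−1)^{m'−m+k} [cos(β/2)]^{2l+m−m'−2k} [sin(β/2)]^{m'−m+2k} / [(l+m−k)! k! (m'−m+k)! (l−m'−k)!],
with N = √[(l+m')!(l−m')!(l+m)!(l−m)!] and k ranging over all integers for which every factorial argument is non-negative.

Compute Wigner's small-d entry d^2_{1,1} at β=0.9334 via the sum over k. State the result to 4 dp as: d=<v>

d^2_{1,1}(β=0.9334) via Wigner's sum:
Half-angle: c=0.893058, s=0.449942. N=√(6·1·6·1)=6.000000
k∈{0,1} keeps every argument non-negative
  k=0: (−1)^0·6.0000/(6)·0.8931^4·0.4499^0 = +0.636090
  k=1: (−1)^1·6.0000/(2)·0.8931^2·0.4499^2 = -0.484388
d^2_{1,1}(0.9334) = +0.636090 -0.484388 = +0.151703

d=0.1517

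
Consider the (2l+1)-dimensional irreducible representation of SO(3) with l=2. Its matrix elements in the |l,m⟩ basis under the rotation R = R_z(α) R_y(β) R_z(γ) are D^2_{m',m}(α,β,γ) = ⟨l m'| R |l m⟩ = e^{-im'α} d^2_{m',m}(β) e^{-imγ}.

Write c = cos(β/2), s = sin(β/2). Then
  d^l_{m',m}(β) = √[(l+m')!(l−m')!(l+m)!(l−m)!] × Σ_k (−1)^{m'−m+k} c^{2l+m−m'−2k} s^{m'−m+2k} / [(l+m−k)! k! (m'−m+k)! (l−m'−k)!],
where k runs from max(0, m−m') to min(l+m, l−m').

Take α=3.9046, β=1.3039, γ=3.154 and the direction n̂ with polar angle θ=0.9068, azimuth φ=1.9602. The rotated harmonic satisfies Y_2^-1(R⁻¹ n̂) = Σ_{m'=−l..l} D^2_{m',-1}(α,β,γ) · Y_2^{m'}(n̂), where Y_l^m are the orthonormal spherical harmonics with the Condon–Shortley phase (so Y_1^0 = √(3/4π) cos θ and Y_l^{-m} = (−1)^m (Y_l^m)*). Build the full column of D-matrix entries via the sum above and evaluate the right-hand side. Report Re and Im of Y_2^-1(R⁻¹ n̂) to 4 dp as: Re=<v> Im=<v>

Need the full column D^2_{m',-1} for m'=−2..2 at α=3.9046, β=1.3039, γ=3.154.
cos(β/2)=0.794902, sin(β/2)=0.606738
d^2_{-2,-1}: single k=1 term ⇒ +0.609498;  D = -0.019729-0.609178i
d^2_{-1,-1}: k∈[0..1] ⇒ +0.399259 -0.697831 = -0.298572;  D = -0.213220-0.209004i
d^2_{0,-1}: k∈[0..1] ⇒ -0.746479 +0.434903 = -0.311576;  D = +0.311552+0.003866i
d^2_{1,-1}: k∈[0..1] ⇒ +0.697831 -0.135520 = +0.562311;  D = +0.411207-0.383540i
d^2_{2,-1}: single k=0 term ⇒ -0.355097;  D = +0.020297-0.354516i
Y_2^{m'}(θ=0.9068,φ=1.9602) and Σ D·Y over m':
  (-0.0197-0.6092i)·(-0.1705+0.1683i)  (-0.2132-0.2090i)·(-0.1423-0.3469i)  (+0.3116+0.0039i)·(+0.0440+0.0000i)  (+0.4112-0.3835i)·(+0.1423-0.3469i)  (+0.0203-0.3545i)·(-0.1705-0.1683i)
Y_2^-1(R⁻¹ n̂) = -0.060203+0.064239i

Re=-0.0602 Im=0.0642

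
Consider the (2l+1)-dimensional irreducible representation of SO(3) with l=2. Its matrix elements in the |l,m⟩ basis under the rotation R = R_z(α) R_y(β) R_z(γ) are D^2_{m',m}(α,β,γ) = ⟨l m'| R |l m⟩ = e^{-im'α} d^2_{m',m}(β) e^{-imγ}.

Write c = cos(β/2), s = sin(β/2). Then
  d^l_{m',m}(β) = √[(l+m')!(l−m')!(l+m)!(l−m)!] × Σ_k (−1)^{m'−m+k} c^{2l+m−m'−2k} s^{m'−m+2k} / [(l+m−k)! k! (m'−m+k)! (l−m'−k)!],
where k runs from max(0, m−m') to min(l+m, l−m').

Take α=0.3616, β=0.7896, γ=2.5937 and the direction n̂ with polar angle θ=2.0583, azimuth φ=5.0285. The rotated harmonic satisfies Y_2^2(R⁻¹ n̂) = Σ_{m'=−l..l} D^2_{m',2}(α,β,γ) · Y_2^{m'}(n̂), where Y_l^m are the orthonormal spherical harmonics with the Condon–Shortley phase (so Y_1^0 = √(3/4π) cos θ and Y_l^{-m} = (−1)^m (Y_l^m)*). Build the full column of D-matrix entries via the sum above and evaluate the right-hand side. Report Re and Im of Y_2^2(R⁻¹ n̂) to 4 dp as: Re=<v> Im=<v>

Need the full column D^2_{m',2} for m'=−2..2 at α=0.3616, β=0.7896, γ=2.5937.
cos(β/2)=0.923074, sin(β/2)=0.384624
d^2_{-2,2}: single k=4 term ⇒ +0.021885;  D = -0.005376+0.021214i
d^2_{-1,2}: single k=3 term ⇒ +0.105045;  D = +0.011888+0.104370i
d^2_{0,2}: single k=2 term ⇒ +0.308759;  D = +0.141211+0.274576i
d^2_{1,2}: single k=1 term ⇒ +0.605027;  D = +0.449158+0.405358i
d^2_{2,2}: single k=0 term ⇒ +0.726014;  D = +0.676202+0.264287i
Y_2^{m'}(θ=2.0583,φ=5.0285) and Σ D·Y over m':
  (-0.0054+0.0212i)·(-0.2432+0.1782i)  (+0.0119+0.1044i)·(-0.0994-0.3039i)  (+0.1412+0.2746i)·(-0.1078+0.0000i)  (+0.4492+0.4054i)·(+0.0994-0.3039i)  (+0.6762+0.2643i)·(-0.2432-0.1782i)
Y_2^2(R⁻¹ n̂) = +0.063276-0.330669i

Re=0.0633 Im=-0.3307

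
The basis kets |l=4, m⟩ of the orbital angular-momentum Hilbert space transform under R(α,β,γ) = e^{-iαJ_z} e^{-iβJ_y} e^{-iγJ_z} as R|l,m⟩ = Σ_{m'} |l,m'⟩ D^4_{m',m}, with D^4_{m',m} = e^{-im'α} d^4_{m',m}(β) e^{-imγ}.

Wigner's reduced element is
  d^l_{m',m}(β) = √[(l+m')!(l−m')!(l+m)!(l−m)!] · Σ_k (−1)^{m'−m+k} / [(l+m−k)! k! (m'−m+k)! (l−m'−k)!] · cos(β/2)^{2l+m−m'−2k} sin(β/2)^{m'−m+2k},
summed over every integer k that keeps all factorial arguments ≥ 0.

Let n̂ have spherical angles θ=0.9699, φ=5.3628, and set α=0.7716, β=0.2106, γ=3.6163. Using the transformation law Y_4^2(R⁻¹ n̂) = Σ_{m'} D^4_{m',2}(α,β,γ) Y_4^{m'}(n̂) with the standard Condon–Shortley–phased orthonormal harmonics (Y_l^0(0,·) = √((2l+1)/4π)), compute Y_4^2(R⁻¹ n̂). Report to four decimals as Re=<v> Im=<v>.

Re=-0.0250 Im=0.2341

Need the full column D^4_{m',2} for m'=−4..4 at α=0.7716, β=0.2106, γ=3.6163.
cos(β/2)=0.994461, sin(β/2)=0.105106
d^4_{-4,2}: single k=6 term ⇒ +0.000007;  D = -0.000004+0.000006i
d^4_{-3,2}: k∈[5..6] ⇒ +0.000142 -0.000001 = +0.000141;  D = +0.000029+0.000138i
d^4_{-2,2}: k∈[4..6] ⇒ +0.001790 -0.000016 +0.000000 = +0.001774;  D = +0.001471+0.000993i
d^4_{-1,2}: k∈[3..5] ⇒ +0.015971 -0.000268 +0.000001 = +0.015704;  D = +0.015456-0.002778i
d^4_{0,2}: k∈[2..4] ⇒ +0.101368 -0.003020 +0.000013 = +0.098361;  D = +0.057262-0.079975i
d^4_{1,2}: k∈[1..3] ⇒ +0.428920 -0.023956 +0.000178 = +0.405142;  D = -0.060631-0.400579i
d^4_{2,2}: k∈[0..2] ⇒ +0.956538 -0.128221 +0.001790 = +0.830108;  D = -0.661348-0.501694i
d^4_{3,2}: k∈[0..1] ⇒ -0.378272 +0.012677 = -0.365595;  D = +0.362850-0.044718i
d^4_{4,2}: single k=0 term ⇒ +0.056540;  D = -0.035401+0.044086i
Y_4^{m'}(θ=0.9699,φ=5.3628) and Σ D·Y over m':
  (-0.0000+0.0000i)·(-0.1757-0.1053i)  (+0.0000+0.0001i)·(-0.3687+0.1475i)  (+0.0015+0.0010i)·(-0.0751+0.2715i)  (+0.0155-0.0028i)·(-0.1018-0.1339i)  (+0.0573-0.0800i)·(-0.3188+0.0000i)  (-0.0606-0.4006i)·(+0.1018-0.1339i)  (-0.6613-0.5017i)·(-0.0751-0.2715i)  (+0.3629-0.0447i)·(+0.3687+0.1475i)  (-0.0354+0.0441i)·(-0.1757+0.1053i)
Y_4^2(R⁻¹ n̂) = -0.024951+0.234067i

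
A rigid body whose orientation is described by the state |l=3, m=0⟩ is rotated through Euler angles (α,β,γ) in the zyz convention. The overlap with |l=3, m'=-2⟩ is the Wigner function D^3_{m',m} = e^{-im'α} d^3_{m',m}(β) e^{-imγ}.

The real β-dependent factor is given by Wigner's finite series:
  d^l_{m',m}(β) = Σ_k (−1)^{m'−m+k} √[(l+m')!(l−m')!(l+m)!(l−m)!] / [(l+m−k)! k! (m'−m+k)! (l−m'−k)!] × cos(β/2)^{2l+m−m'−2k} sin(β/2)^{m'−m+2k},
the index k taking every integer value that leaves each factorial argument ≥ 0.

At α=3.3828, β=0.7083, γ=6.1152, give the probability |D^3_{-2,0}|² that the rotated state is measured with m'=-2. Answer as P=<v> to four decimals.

P=0.1937

First d^3_{-2,0}(β=0.7083), then the phase factors e^{-i(-2)α} and e^{-i(0)γ}:
Half-angle: c=0.937942, s=0.346793. N=√(1·120·6·6)=65.726707
Admissible k: 2..3 (factorial args all ≥0)
  k=2: (−1)^0·65.7267/(12)·0.9379^4·0.3468^2 = +0.509806
  k=3: (−1)^1·65.7267/(12)·0.9379^2·0.3468^4 = -0.069694
d^3_{-2,0}(0.7083) = +0.509806 -0.069694 = +0.440112
|D^3_{-2,0}|² = |d^3_{-2,0}(β)|² = (+0.440112)² = 0.193699 (the z-rotation phases have unit modulus)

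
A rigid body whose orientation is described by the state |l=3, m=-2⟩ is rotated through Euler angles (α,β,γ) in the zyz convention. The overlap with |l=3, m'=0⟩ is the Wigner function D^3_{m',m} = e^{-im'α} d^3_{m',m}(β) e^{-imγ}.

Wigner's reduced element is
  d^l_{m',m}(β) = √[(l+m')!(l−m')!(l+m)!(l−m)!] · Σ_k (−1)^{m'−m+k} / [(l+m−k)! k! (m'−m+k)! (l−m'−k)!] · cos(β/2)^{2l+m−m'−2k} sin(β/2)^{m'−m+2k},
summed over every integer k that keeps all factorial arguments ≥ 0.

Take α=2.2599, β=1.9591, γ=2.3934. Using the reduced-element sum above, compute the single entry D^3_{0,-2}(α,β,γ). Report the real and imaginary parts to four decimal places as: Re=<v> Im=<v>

D^3_{0,-2}(2.2599,1.9591,2.3934) = e^{-i·0·2.2599}·d^3_{0,-2}(1.9591)·e^{-i·-2·2.3934}. Compute d first:
Half-angle: c=0.557396, s=0.830247. N=√(6·6·1·120)=65.726707
The bounds max(0,m−m')=0 and min(l+m,l−m')=1 give 2 terms
  k=0: (−1)^2·65.7267/(12)·0.5574^4·0.8302^2 = +0.364444
  k=1: (−1)^3·65.7267/(12)·0.5574^2·0.8302^4 = -0.808569
d^3_{0,-2}(1.9591) = +0.364444 -0.808569 = -0.444125
Phases: e^{-i·(0)·2.2599}=+1.000000+0.000000i, e^{-i·(-2)·2.3934}=+0.074342-0.997233i ⇒ D=-0.033017+0.442896i

Re=-0.0330 Im=0.4429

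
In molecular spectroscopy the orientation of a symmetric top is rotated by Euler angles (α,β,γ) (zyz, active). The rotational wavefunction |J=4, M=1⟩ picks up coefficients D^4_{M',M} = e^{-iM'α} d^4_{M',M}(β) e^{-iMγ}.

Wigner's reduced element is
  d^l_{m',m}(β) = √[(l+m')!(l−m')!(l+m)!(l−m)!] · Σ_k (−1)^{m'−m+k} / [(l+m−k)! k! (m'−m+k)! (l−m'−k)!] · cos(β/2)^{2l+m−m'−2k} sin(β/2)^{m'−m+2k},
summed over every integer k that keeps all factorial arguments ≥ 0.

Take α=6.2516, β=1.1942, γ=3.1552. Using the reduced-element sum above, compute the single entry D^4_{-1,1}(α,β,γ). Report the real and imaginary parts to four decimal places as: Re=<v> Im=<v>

D^4_{-1,1}(6.2516,1.1942,3.1552) = e^{-i·-1·6.2516}·d^4_{-1,1}(1.1942)·e^{-i·1·3.1552}. Compute d first:
c=cos(1.1942/2)=0.826970, s=sin(1.1942/2)=0.562247; N=√[6·120·120·6]=720.000000
The bounds max(0,m−m')=2 and min(l+m,l−m')=5 give 4 terms
  k=2: (−1)^0·720.0000/(72)·0.8270^6·0.5622^2 = +1.011093
  k=3: (−1)^1·720.0000/(24)·0.8270^4·0.5622^4 = -1.402125
  k=4: (−1)^2·720.0000/(48)·0.8270^2·0.5622^6 = +0.324065
  k=5: (−1)^3·720.0000/(720)·0.8270^0·0.5622^8 = -0.009987
d^4_{-1,1}(1.1942) = +1.011093 -1.402125 +0.324065 -0.009987 = -0.076955
D = (+0.999501-0.031580i)·(-0.076955)·(-0.999907+0.013607i) = +0.076876-0.003477i

Re=0.0769 Im=-0.0035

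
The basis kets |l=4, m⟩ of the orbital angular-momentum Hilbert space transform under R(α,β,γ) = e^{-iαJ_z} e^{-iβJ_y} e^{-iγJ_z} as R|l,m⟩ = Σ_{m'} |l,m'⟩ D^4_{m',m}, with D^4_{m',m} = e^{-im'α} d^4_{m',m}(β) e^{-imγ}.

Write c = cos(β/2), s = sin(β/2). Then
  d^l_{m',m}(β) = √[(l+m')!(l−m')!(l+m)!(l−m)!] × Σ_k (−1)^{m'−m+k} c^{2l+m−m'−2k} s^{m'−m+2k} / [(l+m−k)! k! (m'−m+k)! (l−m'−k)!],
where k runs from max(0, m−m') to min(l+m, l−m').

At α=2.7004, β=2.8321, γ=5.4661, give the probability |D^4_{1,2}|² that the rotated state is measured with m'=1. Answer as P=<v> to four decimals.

D^4_{1,2}(2.7004,2.8321,5.4661) = e^{-i·1·2.7004}·d^4_{1,2}(2.8321)·e^{-i·2·5.4661}. Compute d first:
Half-angle: c=0.154129, s=0.988051. N=√(120·6·720·2)=1018.233765
k∈{1,2,3} keeps every argument non-negative
  k=1: (−1)^0·1018.2338/(240)·0.1541^7·0.9881^1 = +0.000009
  k=2: (−1)^1·1018.2338/(48)·0.1541^5·0.9881^3 = -0.001780
  k=3: (−1)^2·1018.2338/(72)·0.1541^3·0.9881^5 = +0.048760
d^4_{1,2}(2.8321) = +0.000009 -0.001780 +0.048760 = +0.046989
|D^4_{1,2}|² = |d^4_{1,2}(β)|² = (+0.046989)² = 0.002208 (the z-rotation phases have unit modulus)

P=0.0022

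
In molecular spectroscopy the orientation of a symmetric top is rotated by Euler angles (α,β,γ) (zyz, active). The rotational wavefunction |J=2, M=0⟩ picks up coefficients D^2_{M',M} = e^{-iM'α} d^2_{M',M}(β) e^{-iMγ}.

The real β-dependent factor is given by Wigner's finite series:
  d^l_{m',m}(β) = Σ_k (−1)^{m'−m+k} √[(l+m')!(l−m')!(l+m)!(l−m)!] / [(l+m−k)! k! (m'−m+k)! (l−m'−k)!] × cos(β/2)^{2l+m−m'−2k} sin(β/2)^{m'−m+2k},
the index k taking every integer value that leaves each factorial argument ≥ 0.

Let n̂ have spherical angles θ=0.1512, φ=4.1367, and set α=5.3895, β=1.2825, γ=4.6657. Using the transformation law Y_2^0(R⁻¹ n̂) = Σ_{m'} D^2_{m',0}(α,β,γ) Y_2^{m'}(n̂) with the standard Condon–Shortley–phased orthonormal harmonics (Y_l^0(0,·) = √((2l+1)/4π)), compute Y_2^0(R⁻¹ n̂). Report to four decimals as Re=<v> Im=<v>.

Re=-0.2147 Im=0.0000

Need the full column D^2_{m',0} for m'=−2..2 at α=5.3895, β=1.2825, γ=4.6657.
cos(β/2)=0.801349, sin(β/2)=0.598198
d^2_{-2,0}: single k=2 term ⇒ +0.562870;  D = -0.120952-0.549721i
d^2_{-1,0}: k∈[1..2] ⇒ +0.754023 -0.420176 = +0.333847;  D = +0.209170-0.260196i
d^2_{0,0}: k∈[0..2] ⇒ +0.412369 -0.919163 +0.128050 = -0.378744;  D = -0.378744+0.000000i
d^2_{1,0}: k∈[0..1] ⇒ -0.754023 +0.420176 = -0.333847;  D = -0.209170-0.260196i
d^2_{2,0}: single k=0 term ⇒ +0.562870;  D = -0.120952+0.549721i
Y_2^{m'}(θ=0.1512,φ=4.1367) and Σ D·Y over m':
  (-0.1210-0.5497i)·(-0.0036-0.0080i)  (+0.2092-0.2602i)·(-0.0626+0.0965i)  (-0.3787+0.0000i)·(+0.6093+0.0000i)  (-0.2092-0.2602i)·(+0.0626+0.0965i)  (-0.1210+0.5497i)·(-0.0036+0.0080i)
Y_2^0(R⁻¹ n̂) = -0.214696+0.000000i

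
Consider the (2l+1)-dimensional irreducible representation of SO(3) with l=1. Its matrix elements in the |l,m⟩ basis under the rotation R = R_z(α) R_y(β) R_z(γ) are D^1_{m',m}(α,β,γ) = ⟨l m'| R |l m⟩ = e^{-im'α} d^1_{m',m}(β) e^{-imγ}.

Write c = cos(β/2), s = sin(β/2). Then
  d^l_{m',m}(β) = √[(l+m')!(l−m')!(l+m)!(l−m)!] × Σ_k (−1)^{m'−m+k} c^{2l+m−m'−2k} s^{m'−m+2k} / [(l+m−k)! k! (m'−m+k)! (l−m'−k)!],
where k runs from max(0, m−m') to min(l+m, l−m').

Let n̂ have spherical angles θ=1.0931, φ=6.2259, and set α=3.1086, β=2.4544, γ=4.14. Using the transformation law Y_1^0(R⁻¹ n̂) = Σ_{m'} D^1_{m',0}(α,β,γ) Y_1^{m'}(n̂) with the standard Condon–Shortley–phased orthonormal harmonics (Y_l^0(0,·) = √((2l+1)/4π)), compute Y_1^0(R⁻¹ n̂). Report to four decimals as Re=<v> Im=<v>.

Need the full column D^1_{m',0} for m'=−1..1 at α=3.1086, β=2.4544, γ=4.14.
cos(β/2)=0.336875, sin(β/2)=0.941549
d^1_{-1,0}: single k=1 term ⇒ +0.448567;  D = -0.448323+0.014797i
d^1_{0,0}: k∈[0..1] ⇒ +0.113485 -0.886515 = -0.773030;  D = -0.773030+0.000000i
d^1_{1,0}: single k=0 term ⇒ -0.448567;  D = +0.448323+0.014797i
Y_1^{m'}(θ=1.0931,φ=6.2259) and Σ D·Y over m':
  (-0.4483+0.0148i)·(+0.3063+0.0176i)  (-0.7730+0.0000i)·(+0.2246+0.0000i)  (+0.4483+0.0148i)·(-0.3063+0.0176i)
Y_1^0(R⁻¹ n̂) = -0.448820+0.000000i

Re=-0.4488 Im=0.0000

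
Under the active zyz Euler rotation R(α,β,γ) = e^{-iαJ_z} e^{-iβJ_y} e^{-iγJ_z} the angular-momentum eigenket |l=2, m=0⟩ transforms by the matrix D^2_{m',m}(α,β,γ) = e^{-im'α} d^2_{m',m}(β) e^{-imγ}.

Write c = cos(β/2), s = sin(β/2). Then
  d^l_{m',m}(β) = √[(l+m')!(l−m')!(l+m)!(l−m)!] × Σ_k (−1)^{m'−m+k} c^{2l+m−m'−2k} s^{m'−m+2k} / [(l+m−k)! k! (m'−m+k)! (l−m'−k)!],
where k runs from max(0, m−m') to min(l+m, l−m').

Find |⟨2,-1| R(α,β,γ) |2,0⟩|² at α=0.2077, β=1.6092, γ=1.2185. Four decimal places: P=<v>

P=0.0022

D^2_{-1,0}(0.2077,1.6092,1.2185) = e^{-i·-1·0.2077}·d^2_{-1,0}(1.6092)·e^{-i·0·1.2185}. Compute d first:
With c≡cos(β/2)=0.693400 and s≡sin(β/2)=0.720553, N=[1·6·2·2]^{1/2}=4.898979
k: max(0,(0)−(-1))=1 … min(2+(0),2−(-1))=2
  k=1: (−1)^0·4.8990/(2)·0.6934^3·0.7206^1 = +0.588427
  k=2: (−1)^1·4.8990/(2)·0.6934^1·0.7206^3 = -0.635415
d^2_{-1,0}(1.6092) = +0.588427 -0.635415 = -0.046988
|D^2_{-1,0}|² = |d^2_{-1,0}(β)|² = (-0.046988)² = 0.002208 (the z-rotation phases have unit modulus)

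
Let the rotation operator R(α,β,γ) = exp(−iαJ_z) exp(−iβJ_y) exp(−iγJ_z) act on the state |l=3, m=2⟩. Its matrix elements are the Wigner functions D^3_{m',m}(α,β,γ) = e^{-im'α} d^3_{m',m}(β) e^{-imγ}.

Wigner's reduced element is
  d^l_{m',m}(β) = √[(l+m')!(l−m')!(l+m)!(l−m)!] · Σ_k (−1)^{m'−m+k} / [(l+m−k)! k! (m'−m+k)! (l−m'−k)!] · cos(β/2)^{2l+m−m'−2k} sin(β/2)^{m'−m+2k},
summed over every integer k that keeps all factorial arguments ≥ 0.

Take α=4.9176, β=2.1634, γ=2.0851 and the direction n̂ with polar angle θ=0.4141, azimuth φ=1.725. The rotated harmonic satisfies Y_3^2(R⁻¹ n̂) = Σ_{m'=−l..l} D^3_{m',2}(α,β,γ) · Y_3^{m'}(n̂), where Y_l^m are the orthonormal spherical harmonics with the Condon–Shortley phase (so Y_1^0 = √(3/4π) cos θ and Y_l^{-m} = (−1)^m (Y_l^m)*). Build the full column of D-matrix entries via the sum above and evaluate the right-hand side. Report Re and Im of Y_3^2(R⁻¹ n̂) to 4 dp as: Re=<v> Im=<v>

Need the full column D^3_{m',2} for m'=−3..3 at α=4.9176, β=2.1634, γ=2.0851.
cos(β/2)=0.469828, sin(β/2)=0.882758
d^3_{-3,2}: single k=5 term ⇒ +0.616911;  D = -0.247588-0.565048i
d^3_{-2,2}: k∈[4..5] ⇒ +0.670216 -0.473205 = +0.197011;  D = +0.160550-0.114179i
d^3_{-1,2}: k∈[3..4] ⇒ +0.451203 -0.796429 = -0.345226;  D = -0.253209-0.234662i
d^3_{0,2}: k∈[2..3] ⇒ +0.207970 -0.734185 = -0.526215;  D = +0.271533-0.450746i
d^3_{1,2}: k∈[1..2] ⇒ +0.063905 -0.451203 = -0.387298;  D = +0.365516+0.128055i
d^3_{2,2}: k∈[0..1] ⇒ +0.010756 -0.189850 = -0.179094;  D = -0.023530+0.177542i
d^3_{3,2}: single k=0 term ⇒ -0.049501;  D = -0.049367+0.003632i
Y_3^{m'}(θ=0.4141,φ=1.725) and Σ D·Y over m':
  (-0.2476-0.5650i)·(+0.0121+0.0243i)  (+0.1606-0.1142i)·(-0.1443+0.0460i)  (-0.2532-0.2347i)·(-0.0637-0.4100i)  (+0.2715-0.4507i)·(+0.4067+0.0000i)  (+0.3655+0.1281i)·(+0.0637-0.4100i)  (-0.0235+0.1775i)·(-0.1443-0.0460i)  (-0.0494+0.0036i)·(-0.0121+0.0243i)
Y_3^2(R⁻¹ n̂) = +0.111048-0.221056i

Re=0.1110 Im=-0.2211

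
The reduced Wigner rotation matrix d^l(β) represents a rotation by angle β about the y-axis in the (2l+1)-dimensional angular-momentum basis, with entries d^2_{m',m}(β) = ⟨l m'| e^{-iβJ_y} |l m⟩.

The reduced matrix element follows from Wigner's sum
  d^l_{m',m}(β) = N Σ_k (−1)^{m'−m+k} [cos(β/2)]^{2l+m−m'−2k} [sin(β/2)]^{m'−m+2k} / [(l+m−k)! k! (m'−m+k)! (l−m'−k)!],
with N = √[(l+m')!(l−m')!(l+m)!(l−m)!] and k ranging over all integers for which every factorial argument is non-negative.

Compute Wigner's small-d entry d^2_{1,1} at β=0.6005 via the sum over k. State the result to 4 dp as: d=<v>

d=0.5932

d^2_{1,1}(β=0.6005) via Wigner's sum:
Half-angle: c=0.955263, s=0.295759. N=√(6·1·6·1)=6.000000
k: max(0,(1)−(1))=0 … min(2+(1),2−(1))=1
  k=0: (−1)^0·6.0000/(6)·0.9553^4·0.2958^0 = +0.832705
  k=1: (−1)^1·6.0000/(2)·0.9553^2·0.2958^2 = -0.239465
d^2_{1,1}(0.6005) = +0.832705 -0.239465 = +0.593239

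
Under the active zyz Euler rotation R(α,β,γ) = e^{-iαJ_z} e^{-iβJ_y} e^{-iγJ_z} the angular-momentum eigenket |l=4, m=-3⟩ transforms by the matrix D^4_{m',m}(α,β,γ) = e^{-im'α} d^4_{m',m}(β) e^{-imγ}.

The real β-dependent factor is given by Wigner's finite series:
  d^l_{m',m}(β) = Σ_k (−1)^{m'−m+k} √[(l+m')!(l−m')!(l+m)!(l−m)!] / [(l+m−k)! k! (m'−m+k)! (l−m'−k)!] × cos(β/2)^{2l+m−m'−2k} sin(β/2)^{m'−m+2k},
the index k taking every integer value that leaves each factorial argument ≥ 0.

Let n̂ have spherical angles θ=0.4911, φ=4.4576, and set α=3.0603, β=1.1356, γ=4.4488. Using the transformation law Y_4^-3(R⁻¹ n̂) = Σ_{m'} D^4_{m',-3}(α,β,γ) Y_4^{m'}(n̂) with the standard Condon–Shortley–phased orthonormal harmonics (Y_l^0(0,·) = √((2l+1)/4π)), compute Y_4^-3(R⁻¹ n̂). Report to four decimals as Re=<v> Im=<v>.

Re=0.2995 Im=-0.2654

Need the full column D^4_{m',-3} for m'=−4..4 at α=3.0603, β=1.1356, γ=4.4488.
cos(β/2)=0.843086, sin(β/2)=0.537779
d^4_{-4,-3}: single k=1 term ⇒ +0.460524;  D = +0.413699+0.202324i
d^4_{-3,-3}: k∈[0..1] ⇒ +0.255256 -0.727004 = -0.471748;  D = +0.405553+0.240984i
d^4_{-2,-3}: k∈[0..1] ⇒ -0.609216 +0.743628 = +0.134412;  D = +0.109594+0.077818i
d^4_{-1,-3}: k∈[0..1] ⇒ +0.824345 -0.559011 = +0.265333;  D = -0.203154-0.170676i
d^4_{0,-3}: k∈[0..1] ⇒ -0.783852 +0.318931 = -0.464921;  D = -0.330509-0.326979i
d^4_{1,-3}: k∈[0..1] ⇒ +0.559011 -0.136469 = +0.422542;  D = -0.275259-0.320585i
d^4_{2,-3}: k∈[0..1] ⇒ -0.302565 +0.041036 = -0.261529;  D = -0.153694-0.211603i
d^4_{3,-3}: k∈[0..1] ⇒ +0.120355 -0.006996 = +0.113359;  D = -0.058950-0.096825i
d^4_{4,-3}: single k=0 term ⇒ -0.031020;  D = -0.013927-0.027718i
Y_4^{m'}(θ=0.4911,φ=4.4576) and Σ D·Y over m':
  (+0.4137+0.2023i)·(+0.0115+0.0186i)  (+0.4056+0.2410i)·(+0.0801-0.0836i)  (+0.1096+0.0778i)·(-0.2886-0.1613i)  (-0.2032-0.1707i)·(-0.1211+0.4651i)  (-0.3305-0.3270i)·(+0.0883+0.0000i)  (-0.2753-0.3206i)·(+0.1211+0.4651i)  (-0.1537-0.2116i)·(-0.2886+0.1613i)  (-0.0590-0.0968i)·(-0.0801-0.0836i)  (-0.0139-0.0277i)·(+0.0115-0.0186i)
Y_4^-3(R⁻¹ n̂) = +0.299532-0.265353i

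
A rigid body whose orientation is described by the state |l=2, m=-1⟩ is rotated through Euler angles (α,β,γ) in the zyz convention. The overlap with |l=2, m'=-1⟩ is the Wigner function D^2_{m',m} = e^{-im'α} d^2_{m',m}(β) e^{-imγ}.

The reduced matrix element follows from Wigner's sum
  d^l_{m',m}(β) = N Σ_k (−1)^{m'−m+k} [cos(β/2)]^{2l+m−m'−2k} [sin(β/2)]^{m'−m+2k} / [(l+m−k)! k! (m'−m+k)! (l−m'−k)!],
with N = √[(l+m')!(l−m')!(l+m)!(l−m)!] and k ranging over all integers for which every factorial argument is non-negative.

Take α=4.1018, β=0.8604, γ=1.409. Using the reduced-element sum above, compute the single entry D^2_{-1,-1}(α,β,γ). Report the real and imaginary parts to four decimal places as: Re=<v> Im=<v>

First d^2_{-1,-1}(β=0.8604), then the phase factors e^{-i(-1)α} and e^{-i(-1)γ}:
Half-angle: c=0.908882, s=0.417053. N=√(1·6·1·6)=6.000000
Admissible k: 0..1 (factorial args all ≥0)
  k=0: (−1)^0·6.0000/(6)·0.9089^4·0.4171^0 = +0.682387
  k=1: (−1)^1·6.0000/(2)·0.9089^2·0.4171^2 = -0.431041
d^2_{-1,-1}(0.8604) = +0.682387 -0.431041 = +0.251346
Attach z-rotation phases: D = e^{-i(-1)(4.1018)}·(+0.251346)·e^{-i(-1)(1.409)} = +0.180026-0.175401i

Re=0.1800 Im=-0.1754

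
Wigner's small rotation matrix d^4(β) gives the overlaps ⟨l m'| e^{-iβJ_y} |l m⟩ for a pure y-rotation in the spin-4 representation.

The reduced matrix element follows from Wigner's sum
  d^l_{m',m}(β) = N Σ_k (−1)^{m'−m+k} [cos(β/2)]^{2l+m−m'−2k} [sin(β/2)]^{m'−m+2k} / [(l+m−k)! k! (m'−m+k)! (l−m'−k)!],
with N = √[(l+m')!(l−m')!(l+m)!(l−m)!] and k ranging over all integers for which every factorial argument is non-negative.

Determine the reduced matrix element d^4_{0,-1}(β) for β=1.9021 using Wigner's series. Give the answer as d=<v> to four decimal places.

d^4_{0,-1}(β=1.9021) via Wigner's sum:
c=cos(1.9021/2)=0.580829, s=sin(1.9021/2)=0.814026; N=√[24·24·6·120]=643.987578
Admissible k: 0..3 (factorial args all ≥0)
  k=0: (−1)^1·643.9876/(144)·0.5808^7·0.8140^1 = -0.081188
  k=1: (−1)^2·643.9876/(24)·0.5808^5·0.8140^3 = +0.956800
  k=2: (−1)^3·643.9876/(24)·0.5808^3·0.8140^5 = -1.879323
  k=3: (−1)^4·643.9876/(144)·0.5808^1·0.8140^7 = +0.615220
d^4_{0,-1}(1.9021) = -0.081188 +0.956800 -1.879323 +0.615220 = -0.388491

d=-0.3885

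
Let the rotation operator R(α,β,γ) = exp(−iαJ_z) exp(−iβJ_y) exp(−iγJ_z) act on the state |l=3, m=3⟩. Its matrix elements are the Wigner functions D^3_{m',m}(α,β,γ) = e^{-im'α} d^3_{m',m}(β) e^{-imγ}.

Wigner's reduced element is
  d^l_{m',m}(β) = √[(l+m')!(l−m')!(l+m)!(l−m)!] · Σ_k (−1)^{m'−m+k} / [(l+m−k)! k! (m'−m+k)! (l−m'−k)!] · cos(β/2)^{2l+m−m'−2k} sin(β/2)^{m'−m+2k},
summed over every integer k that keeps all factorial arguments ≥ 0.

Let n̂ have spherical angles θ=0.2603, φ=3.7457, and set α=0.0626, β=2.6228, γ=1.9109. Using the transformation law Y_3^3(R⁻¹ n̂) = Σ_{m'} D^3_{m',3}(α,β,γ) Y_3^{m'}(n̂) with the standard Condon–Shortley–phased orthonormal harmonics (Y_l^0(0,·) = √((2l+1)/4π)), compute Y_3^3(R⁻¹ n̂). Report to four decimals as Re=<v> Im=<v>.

Re=-0.0036 Im=0.0128

Need the full column D^3_{m',3} for m'=−3..3 at α=0.0626, β=2.6228, γ=1.9109.
cos(β/2)=0.256497, sin(β/2)=0.966545
d^3_{-3,3}: single k=6 term ⇒ +0.815328;  D = +0.603036+0.548733i
d^3_{-2,3}: single k=5 term ⇒ +0.529991;  D = +0.413541+0.331473i
d^3_{-1,3}: single k=4 term ⇒ +0.222382;  D = +0.181881+0.127957i
d^3_{0,3}: single k=3 term ⇒ +0.068144;  D = +0.058077+0.035646i
d^3_{1,3}: single k=2 term ⇒ +0.015661;  D = +0.013834+0.007341i
d^3_{2,3}: single k=1 term ⇒ +0.002629;  D = +0.002394+0.001084i
d^3_{3,3}: single k=0 term ⇒ +0.000285;  D = +0.000266+0.000101i
Y_3^{m'}(θ=0.2603,φ=3.7457) and Σ D·Y over m':
  (+0.6030+0.5487i)·(+0.0017+0.0069i)  (+0.4135+0.3315i)·(+0.0232-0.0612i)  (+0.1819+0.1280i)·(-0.2511+0.1733i)  (+0.0581+0.0356i)·(+0.6018+0.0000i)  (+0.0138+0.0073i)·(+0.2511+0.1733i)  (+0.0024+0.0011i)·(+0.0232+0.0612i)  (+0.0003+0.0001i)·(-0.0017+0.0069i)
Y_3^3(R⁻¹ n̂) = -0.003615+0.012753i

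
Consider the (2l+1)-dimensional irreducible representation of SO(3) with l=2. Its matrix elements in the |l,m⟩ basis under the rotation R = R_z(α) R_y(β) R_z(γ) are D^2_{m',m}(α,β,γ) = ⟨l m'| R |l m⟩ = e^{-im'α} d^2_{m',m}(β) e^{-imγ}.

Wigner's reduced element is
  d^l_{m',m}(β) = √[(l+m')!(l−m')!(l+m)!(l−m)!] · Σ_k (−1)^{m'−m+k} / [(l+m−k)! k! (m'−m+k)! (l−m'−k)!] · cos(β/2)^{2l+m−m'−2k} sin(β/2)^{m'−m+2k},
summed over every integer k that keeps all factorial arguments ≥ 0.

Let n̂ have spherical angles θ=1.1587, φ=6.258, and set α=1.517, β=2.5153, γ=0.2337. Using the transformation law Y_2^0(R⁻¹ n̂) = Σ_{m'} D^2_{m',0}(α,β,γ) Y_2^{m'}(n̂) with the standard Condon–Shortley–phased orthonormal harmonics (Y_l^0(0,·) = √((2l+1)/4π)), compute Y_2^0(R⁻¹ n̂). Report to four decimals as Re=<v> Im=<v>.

Re=-0.2250 Im=0.0000

Need the full column D^2_{m',0} for m'=−2..2 at α=1.517, β=2.5153, γ=0.2337.
cos(β/2)=0.308053, sin(β/2)=0.951369
d^2_{-2,0}: single k=2 term ⇒ +0.210390;  D = -0.209174+0.022593i
d^2_{-1,0}: k∈[1..2] ⇒ +0.068124 -0.649754 = -0.581629;  D = -0.031274-0.580788i
d^2_{0,0}: k∈[0..2] ⇒ +0.009005 -0.343566 +0.819212 = +0.484651;  D = +0.484651+0.000000i
d^2_{1,0}: k∈[0..1] ⇒ -0.068124 +0.649754 = +0.581629;  D = +0.031274-0.580788i
d^2_{2,0}: single k=0 term ⇒ +0.210390;  D = -0.209174-0.022593i
Y_2^{m'}(θ=1.1587,φ=6.258) and Σ D·Y over m':
  (-0.2092+0.0226i)·(+0.3239+0.0163i)  (-0.0313-0.5808i)·(+0.2834+0.0071i)  (+0.4847+0.0000i)·(-0.1636+0.0000i)  (+0.0313-0.5808i)·(-0.2834+0.0071i)  (-0.2092-0.0226i)·(+0.3239-0.0163i)
Y_2^0(R⁻¹ n̂) = -0.224963-0.000000i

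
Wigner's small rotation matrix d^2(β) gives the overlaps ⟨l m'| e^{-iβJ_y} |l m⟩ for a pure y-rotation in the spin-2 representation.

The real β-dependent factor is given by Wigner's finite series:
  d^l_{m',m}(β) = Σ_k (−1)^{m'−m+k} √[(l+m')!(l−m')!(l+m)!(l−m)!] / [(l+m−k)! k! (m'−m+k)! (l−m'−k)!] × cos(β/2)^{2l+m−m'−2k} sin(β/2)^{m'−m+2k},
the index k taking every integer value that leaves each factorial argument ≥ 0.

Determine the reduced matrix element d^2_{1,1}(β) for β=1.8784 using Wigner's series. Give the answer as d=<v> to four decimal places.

d^2_{1,1}(β=1.8784) via Wigner's sum:
Half-angle: c=0.590434, s=0.807086. N=√(6·1·6·1)=6.000000
The bounds max(0,m−m')=0 and min(l+m,l−m')=1 give 2 terms
  k=0: (−1)^0·6.0000/(6)·0.5904^4·0.8071^0 = +0.121530
  k=1: (−1)^1·6.0000/(2)·0.5904^2·0.8071^2 = -0.681245
d^2_{1,1}(1.8784) = +0.121530 -0.681245 = -0.559715

d=-0.5597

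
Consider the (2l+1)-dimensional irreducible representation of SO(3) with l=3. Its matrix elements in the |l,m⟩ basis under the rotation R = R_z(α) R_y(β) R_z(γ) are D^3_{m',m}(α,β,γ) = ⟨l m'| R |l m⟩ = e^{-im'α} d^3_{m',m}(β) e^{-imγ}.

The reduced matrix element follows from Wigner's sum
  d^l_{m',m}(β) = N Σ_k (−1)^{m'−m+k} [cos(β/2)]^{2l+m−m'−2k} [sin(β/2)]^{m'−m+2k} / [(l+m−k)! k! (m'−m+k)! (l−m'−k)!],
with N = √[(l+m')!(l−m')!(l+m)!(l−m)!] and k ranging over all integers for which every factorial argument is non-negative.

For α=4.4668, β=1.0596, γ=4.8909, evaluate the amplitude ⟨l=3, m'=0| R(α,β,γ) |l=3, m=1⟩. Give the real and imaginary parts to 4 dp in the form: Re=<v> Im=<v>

First d^3_{0,1}(β=1.0596), then the phase factors e^{-i(0)α} and e^{-i(1)γ}:
With c≡cos(β/2)=0.862908 and s≡sin(β/2)=0.505361, N=[6·6·24·2]^{1/2}=41.569219
k∈{1,2,3} keeps every argument non-negative
  k=1: (−1)^0·41.5692/(12)·0.8629^5·0.5054^1 = +0.837558
  k=2: (−1)^1·41.5692/(4)·0.8629^3·0.5054^3 = -0.861807
  k=3: (−1)^2·41.5692/(12)·0.8629^1·0.5054^5 = +0.098529
d^3_{0,1}(1.0596) = +0.837558 -0.861807 +0.098529 = +0.074280
Attach z-rotation phases: D = e^{-i(0)(4.4668)}·(+0.074280)·e^{-i(1)(4.8909)} = +0.013189+0.073099i

Re=0.0132 Im=0.0731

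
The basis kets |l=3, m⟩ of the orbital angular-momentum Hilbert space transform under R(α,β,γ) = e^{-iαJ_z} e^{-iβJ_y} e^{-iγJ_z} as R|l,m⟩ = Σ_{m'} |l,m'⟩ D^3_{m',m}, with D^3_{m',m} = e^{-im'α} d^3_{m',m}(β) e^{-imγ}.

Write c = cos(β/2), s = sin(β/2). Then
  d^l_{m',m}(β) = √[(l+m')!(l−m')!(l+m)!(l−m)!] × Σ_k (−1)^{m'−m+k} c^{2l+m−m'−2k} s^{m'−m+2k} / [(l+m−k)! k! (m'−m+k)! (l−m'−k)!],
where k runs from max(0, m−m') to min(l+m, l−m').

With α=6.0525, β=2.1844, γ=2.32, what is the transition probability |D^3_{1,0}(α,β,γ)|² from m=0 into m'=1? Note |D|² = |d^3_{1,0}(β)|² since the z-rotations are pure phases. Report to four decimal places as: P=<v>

Split into d^3_{1,0}(β=2.1844) × two z-phases.
With c≡cos(β/2)=0.460534 and s≡sin(β/2)=0.887642, N=[24·2·6·6]^{1/2}=41.569219
k: max(0,(0)−(1))=0 … min(3+(0),3−(1))=2
  k=0: (−1)^1·41.5692/(12)·0.4605^5·0.8876^1 = -0.063699
  k=1: (−1)^2·41.5692/(4)·0.4605^3·0.8876^3 = +0.709921
  k=2: (−1)^3·41.5692/(12)·0.4605^1·0.8876^5 = -0.879107
d^3_{1,0}(2.1844) = -0.063699 +0.709921 -0.879107 = -0.232886
|D^3_{1,0}|² = |d^3_{1,0}(β)|² = (-0.232886)² = 0.054236 (the z-rotation phases have unit modulus)

P=0.0542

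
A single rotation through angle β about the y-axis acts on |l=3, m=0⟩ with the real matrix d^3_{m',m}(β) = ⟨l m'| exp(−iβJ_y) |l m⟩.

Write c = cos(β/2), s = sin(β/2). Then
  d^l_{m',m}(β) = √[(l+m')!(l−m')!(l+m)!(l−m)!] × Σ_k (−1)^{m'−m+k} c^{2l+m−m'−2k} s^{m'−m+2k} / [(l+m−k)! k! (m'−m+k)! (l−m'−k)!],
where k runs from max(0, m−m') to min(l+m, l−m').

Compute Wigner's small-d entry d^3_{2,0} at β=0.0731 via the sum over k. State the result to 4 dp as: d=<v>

d^3_{2,0}(β=0.0731) via Wigner's sum:
Half-angle: c=0.999332, s=0.036542. N=√(120·1·6·6)=65.726707
The bounds max(0,m−m')=0 and min(l+m,l−m')=1 give 2 terms
  k=0: (−1)^2·65.7267/(12)·0.9993^4·0.0365^2 = +0.007294
  k=1: (−1)^3·65.7267/(12)·0.9993^2·0.0365^4 = -0.000010
d^3_{2,0}(0.0731) = +0.007294 -0.000010 = +0.007285

d=0.0073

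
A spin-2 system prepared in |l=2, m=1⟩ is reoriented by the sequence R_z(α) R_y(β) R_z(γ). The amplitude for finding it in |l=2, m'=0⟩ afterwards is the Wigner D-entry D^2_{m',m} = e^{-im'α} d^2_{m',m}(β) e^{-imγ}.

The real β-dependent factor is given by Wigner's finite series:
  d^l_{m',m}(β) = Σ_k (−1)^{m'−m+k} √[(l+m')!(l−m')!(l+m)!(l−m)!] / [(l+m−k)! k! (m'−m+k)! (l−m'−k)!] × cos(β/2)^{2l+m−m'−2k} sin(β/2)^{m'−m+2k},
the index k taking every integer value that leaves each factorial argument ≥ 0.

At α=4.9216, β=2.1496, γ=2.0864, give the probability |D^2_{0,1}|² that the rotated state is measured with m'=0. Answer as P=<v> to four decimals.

P=0.3145

D^2_{0,1}(4.9216,2.1496,2.0864) = e^{-i·0·4.9216}·d^2_{0,1}(2.1496)·e^{-i·1·2.0864}. Compute d first:
With c≡cos(β/2)=0.475908 and s≡sin(β/2)=0.879495, N=[2·2·6·1]^{1/2}=4.898979
The bounds max(0,m−m')=1 and min(l+m,l−m')=2 give 2 terms
  k=1: (−1)^0·4.8990/(2)·0.4759^3·0.8795^1 = +0.232209
  k=2: (−1)^1·4.8990/(2)·0.4759^1·0.8795^3 = -0.793047
d^2_{0,1}(2.1496) = +0.232209 -0.793047 = -0.560838
|D^2_{0,1}|² = |d^2_{0,1}(β)|² = (-0.560838)² = 0.314540 (the z-rotation phases have unit modulus)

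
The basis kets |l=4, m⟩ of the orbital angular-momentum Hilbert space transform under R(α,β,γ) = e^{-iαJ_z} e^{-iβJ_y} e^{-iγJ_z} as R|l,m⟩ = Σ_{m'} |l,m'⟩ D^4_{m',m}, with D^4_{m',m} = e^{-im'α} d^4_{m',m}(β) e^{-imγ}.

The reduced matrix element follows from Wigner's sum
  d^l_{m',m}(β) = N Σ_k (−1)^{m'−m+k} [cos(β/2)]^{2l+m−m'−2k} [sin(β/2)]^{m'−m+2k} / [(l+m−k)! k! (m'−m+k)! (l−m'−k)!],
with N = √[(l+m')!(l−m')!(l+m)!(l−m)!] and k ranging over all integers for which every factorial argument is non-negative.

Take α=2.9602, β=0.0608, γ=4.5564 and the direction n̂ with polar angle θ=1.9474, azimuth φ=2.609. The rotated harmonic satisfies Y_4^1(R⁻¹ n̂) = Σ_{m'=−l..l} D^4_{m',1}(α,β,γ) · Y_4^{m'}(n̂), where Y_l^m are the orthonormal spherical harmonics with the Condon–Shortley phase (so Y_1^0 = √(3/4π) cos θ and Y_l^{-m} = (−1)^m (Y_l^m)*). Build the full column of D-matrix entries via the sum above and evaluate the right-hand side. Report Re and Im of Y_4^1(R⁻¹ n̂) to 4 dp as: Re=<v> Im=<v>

Need the full column D^4_{m',1} for m'=−4..4 at α=2.9602, β=0.0608, γ=4.5564.
cos(β/2)=0.999538, sin(β/2)=0.030395
d^4_{-4,1}: single k=5 term ⇒ +0.000000;  D = +0.000000+0.000000i
d^4_{-3,1}: k∈[4..5] ⇒ +0.000011 -0.000000 = +0.000011;  D = -0.000004-0.000010i
d^4_{-2,1}: k∈[3..5] ⇒ +0.000396 -0.000001 +0.000000 = +0.000396;  D = +0.000081+0.000387i
d^4_{-1,1}: k∈[2..5] ⇒ +0.009213 -0.000026 +0.000000 -0.000000 = +0.009188;  D = -0.000233-0.009185i
d^4_{0,1}: k∈[1..4] ⇒ +0.135493 -0.000752 +0.000001 -0.000000 = +0.134742;  D = -0.020933+0.133106i
d^4_{1,1}: k∈[0..3] ⇒ +0.996310 -0.013820 +0.000026 -0.000000 = +0.982515;  D = +0.325230-0.927126i
d^4_{2,1}: k∈[0..2] ⇒ -0.128540 +0.000594 -0.000000 = -0.127946;  D = +0.063438-0.111112i
d^4_{3,1}: k∈[0..1] ⇒ +0.007313 -0.000011 = +0.007301;  D = +0.004705-0.005584i
d^4_{4,1}: single k=0 term ⇒ -0.000210;  D = +0.000162-0.000133i
Y_4^{m'}(θ=1.9474,φ=2.609) and Σ D·Y over m':
  (+0.0000+0.0000i)·(-0.1757+0.2805i)  (-0.0000-0.0000i)·(-0.0100+0.3700i)  (+0.0001+0.0004i)·(-0.0075-0.0135i)  (-0.0002-0.0092i)·(-0.2862-0.1687i)  (-0.0209+0.1331i)·(-0.0441+0.0000i)  (+0.3252-0.9271i)·(+0.2862-0.1687i)  (+0.0634-0.1111i)·(-0.0075+0.0135i)  (+0.0047-0.0056i)·(+0.0100+0.3700i)  (+0.0002-0.0001i)·(-0.1757-0.2805i)
Y_4^1(R⁻¹ n̂) = -0.060790-0.320057i

Re=-0.0608 Im=-0.3201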